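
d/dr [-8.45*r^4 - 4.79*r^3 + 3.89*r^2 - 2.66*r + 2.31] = -33.8*r^3 - 14.37*r^2 + 7.78*r - 2.66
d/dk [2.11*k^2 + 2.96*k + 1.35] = 4.22*k + 2.96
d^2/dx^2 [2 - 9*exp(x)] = -9*exp(x)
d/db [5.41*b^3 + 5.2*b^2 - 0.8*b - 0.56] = 16.23*b^2 + 10.4*b - 0.8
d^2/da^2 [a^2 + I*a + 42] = 2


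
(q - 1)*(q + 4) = q^2 + 3*q - 4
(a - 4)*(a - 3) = a^2 - 7*a + 12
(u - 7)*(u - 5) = u^2 - 12*u + 35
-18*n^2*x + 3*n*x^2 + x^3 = x*(-3*n + x)*(6*n + x)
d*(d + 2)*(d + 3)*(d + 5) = d^4 + 10*d^3 + 31*d^2 + 30*d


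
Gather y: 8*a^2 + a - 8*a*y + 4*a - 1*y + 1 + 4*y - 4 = 8*a^2 + 5*a + y*(3 - 8*a) - 3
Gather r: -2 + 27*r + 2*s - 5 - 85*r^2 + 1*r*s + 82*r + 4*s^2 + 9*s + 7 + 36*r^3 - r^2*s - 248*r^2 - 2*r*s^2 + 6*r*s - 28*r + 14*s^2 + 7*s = 36*r^3 + r^2*(-s - 333) + r*(-2*s^2 + 7*s + 81) + 18*s^2 + 18*s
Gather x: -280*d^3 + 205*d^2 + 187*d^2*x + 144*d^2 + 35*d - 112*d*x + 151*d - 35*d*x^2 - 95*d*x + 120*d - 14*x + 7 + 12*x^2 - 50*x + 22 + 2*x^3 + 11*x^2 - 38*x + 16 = -280*d^3 + 349*d^2 + 306*d + 2*x^3 + x^2*(23 - 35*d) + x*(187*d^2 - 207*d - 102) + 45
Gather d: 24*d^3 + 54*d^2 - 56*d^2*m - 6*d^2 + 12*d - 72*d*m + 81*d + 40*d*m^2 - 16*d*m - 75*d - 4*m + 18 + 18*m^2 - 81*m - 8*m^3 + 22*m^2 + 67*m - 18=24*d^3 + d^2*(48 - 56*m) + d*(40*m^2 - 88*m + 18) - 8*m^3 + 40*m^2 - 18*m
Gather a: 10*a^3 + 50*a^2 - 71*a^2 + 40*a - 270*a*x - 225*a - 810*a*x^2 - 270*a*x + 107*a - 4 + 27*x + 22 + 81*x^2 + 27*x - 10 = 10*a^3 - 21*a^2 + a*(-810*x^2 - 540*x - 78) + 81*x^2 + 54*x + 8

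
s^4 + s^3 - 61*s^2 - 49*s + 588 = (s - 7)*(s - 3)*(s + 4)*(s + 7)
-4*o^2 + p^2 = (-2*o + p)*(2*o + p)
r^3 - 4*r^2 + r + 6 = (r - 3)*(r - 2)*(r + 1)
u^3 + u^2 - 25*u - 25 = (u - 5)*(u + 1)*(u + 5)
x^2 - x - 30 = (x - 6)*(x + 5)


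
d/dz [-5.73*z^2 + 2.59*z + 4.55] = 2.59 - 11.46*z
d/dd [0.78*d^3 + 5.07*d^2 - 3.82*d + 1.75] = 2.34*d^2 + 10.14*d - 3.82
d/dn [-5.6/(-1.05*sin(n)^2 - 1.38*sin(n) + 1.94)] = -(11.76*sin(n) + 7.728)*cos(n)/(1.05*sin(n)^2 + 1.38*sin(n) - 1.94)^2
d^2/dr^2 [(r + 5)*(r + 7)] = 2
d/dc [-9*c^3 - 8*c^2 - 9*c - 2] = -27*c^2 - 16*c - 9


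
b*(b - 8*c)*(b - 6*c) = b^3 - 14*b^2*c + 48*b*c^2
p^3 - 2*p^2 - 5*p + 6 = (p - 3)*(p - 1)*(p + 2)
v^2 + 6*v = v*(v + 6)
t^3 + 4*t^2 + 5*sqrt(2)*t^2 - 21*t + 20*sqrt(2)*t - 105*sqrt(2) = (t - 3)*(t + 7)*(t + 5*sqrt(2))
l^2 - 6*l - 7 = (l - 7)*(l + 1)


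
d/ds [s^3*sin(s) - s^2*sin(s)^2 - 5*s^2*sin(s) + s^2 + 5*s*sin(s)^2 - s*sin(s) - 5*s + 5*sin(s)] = s^3*cos(s) + 3*s^2*sin(s) - s^2*sin(2*s) - 5*s^2*cos(s) - 10*s*sin(s) + 5*s*sin(2*s) - s*cos(s) + s*cos(2*s) + s - sin(s) + 5*cos(s) - 5*cos(2*s)/2 - 5/2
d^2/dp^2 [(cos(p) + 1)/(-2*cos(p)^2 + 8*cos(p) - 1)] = (-36*sin(p)^4*cos(p) - 32*sin(p)^4 + 104*sin(p)^2 - 64*cos(p) + 9*cos(3*p) + 2*cos(5*p) + 68)/(2*sin(p)^2 + 8*cos(p) - 3)^3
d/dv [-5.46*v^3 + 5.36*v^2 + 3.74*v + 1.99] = -16.38*v^2 + 10.72*v + 3.74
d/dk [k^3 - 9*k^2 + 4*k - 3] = 3*k^2 - 18*k + 4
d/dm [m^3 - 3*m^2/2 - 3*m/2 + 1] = 3*m^2 - 3*m - 3/2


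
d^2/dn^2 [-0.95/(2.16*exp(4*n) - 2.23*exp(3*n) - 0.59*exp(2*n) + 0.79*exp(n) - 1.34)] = (0.95*(8.64*exp(3*n) - 6.69*exp(2*n) - 1.18*exp(n) + 0.79)*(17.28*exp(3*n) - 13.38*exp(2*n) - 2.36*exp(n) + 1.58)*exp(n) + (32.832*exp(3*n) - 19.0665*exp(2*n) - 2.242*exp(n) + 0.7505)*(-2.16*exp(4*n) + 2.23*exp(3*n) + 0.59*exp(2*n) - 0.79*exp(n) + 1.34))*exp(n)/(-2.16*exp(4*n) + 2.23*exp(3*n) + 0.59*exp(2*n) - 0.79*exp(n) + 1.34)^3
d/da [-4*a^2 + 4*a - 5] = 4 - 8*a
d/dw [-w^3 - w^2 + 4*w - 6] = -3*w^2 - 2*w + 4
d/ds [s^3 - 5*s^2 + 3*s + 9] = 3*s^2 - 10*s + 3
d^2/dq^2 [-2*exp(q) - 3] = -2*exp(q)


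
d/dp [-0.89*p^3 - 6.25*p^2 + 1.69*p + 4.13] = -2.67*p^2 - 12.5*p + 1.69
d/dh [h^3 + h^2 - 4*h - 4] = 3*h^2 + 2*h - 4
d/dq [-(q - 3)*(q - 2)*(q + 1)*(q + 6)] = -4*q^3 - 6*q^2 + 46*q - 12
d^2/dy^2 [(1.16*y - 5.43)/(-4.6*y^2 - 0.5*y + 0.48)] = (-(1.16*y - 5.43)*(9.2*y + 0.5)*(18.4*y + 1.0) + (32.016*y - 48.796)*(4.6*y^2 + 0.5*y - 0.48))/(4.6*y^2 + 0.5*y - 0.48)^3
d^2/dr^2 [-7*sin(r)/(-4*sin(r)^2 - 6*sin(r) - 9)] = 7*(-16*sin(r)^5 + 24*sin(r)^4 + 248*sin(r)^3 + 54*sin(r)^2 - 297*sin(r) - 108)/(4*sin(r)^2 + 6*sin(r) + 9)^3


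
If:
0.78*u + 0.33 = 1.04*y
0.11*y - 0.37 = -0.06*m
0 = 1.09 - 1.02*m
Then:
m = 1.07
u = 3.28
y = 2.78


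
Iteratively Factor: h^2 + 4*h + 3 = (h + 1)*(h + 3)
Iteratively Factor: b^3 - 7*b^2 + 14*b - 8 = (b - 4)*(b^2 - 3*b + 2) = (b - 4)*(b - 2)*(b - 1)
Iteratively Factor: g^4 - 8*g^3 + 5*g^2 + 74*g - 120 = (g - 4)*(g^3 - 4*g^2 - 11*g + 30) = (g - 4)*(g - 2)*(g^2 - 2*g - 15) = (g - 4)*(g - 2)*(g + 3)*(g - 5)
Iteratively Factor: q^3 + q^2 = (q + 1)*(q^2) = q*(q + 1)*(q)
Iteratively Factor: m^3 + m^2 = (m + 1)*(m^2) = m*(m + 1)*(m)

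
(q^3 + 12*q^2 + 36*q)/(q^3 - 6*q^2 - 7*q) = (q^2 + 12*q + 36)/(q^2 - 6*q - 7)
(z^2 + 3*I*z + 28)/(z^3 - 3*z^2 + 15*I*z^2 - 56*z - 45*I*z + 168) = (z - 4*I)/(z^2 + z*(-3 + 8*I) - 24*I)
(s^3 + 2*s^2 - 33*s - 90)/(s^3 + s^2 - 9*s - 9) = (s^2 - s - 30)/(s^2 - 2*s - 3)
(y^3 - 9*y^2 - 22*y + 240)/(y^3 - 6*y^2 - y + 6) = (y^2 - 3*y - 40)/(y^2 - 1)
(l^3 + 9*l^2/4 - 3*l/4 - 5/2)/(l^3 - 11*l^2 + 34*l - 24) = (4*l^2 + 13*l + 10)/(4*(l^2 - 10*l + 24))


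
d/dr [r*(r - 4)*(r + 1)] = 3*r^2 - 6*r - 4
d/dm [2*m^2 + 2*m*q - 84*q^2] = 4*m + 2*q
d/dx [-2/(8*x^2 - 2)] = 8*x/(4*x^2 - 1)^2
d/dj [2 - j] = -1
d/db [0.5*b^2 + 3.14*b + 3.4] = 1.0*b + 3.14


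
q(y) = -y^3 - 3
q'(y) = -3*y^2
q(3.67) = -52.43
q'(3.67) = -40.41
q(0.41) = -3.07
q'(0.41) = -0.50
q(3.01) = -30.27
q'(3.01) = -27.18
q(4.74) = -109.50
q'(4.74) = -67.40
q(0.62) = -3.24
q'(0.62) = -1.15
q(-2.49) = 12.44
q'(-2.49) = -18.60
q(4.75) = -110.17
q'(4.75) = -67.69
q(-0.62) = -2.76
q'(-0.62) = -1.15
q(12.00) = -1731.00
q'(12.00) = -432.00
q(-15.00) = 3372.00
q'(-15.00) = -675.00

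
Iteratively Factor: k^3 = (k)*(k^2) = k^2*(k)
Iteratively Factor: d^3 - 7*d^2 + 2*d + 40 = (d - 4)*(d^2 - 3*d - 10) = (d - 4)*(d + 2)*(d - 5)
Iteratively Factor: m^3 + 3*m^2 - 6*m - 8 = (m - 2)*(m^2 + 5*m + 4) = (m - 2)*(m + 4)*(m + 1)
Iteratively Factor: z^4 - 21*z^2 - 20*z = (z + 4)*(z^3 - 4*z^2 - 5*z) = (z + 1)*(z + 4)*(z^2 - 5*z) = (z - 5)*(z + 1)*(z + 4)*(z)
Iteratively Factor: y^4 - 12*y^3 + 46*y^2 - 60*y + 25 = (y - 1)*(y^3 - 11*y^2 + 35*y - 25) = (y - 1)^2*(y^2 - 10*y + 25) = (y - 5)*(y - 1)^2*(y - 5)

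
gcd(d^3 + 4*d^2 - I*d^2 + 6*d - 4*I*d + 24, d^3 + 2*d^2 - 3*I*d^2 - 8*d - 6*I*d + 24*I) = d^2 + d*(4 - 3*I) - 12*I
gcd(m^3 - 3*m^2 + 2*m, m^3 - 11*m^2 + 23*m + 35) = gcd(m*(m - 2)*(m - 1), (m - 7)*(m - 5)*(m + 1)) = 1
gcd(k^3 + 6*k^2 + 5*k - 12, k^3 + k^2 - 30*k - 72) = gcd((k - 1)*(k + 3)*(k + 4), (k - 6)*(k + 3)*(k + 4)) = k^2 + 7*k + 12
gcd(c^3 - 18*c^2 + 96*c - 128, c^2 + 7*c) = 1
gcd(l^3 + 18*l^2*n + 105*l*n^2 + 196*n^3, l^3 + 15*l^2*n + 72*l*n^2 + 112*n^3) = l^2 + 11*l*n + 28*n^2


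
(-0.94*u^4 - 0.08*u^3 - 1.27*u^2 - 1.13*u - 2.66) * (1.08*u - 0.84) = -1.0152*u^5 + 0.7032*u^4 - 1.3044*u^3 - 0.1536*u^2 - 1.9236*u + 2.2344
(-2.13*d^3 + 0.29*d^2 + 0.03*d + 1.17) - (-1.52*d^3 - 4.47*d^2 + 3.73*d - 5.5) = -0.61*d^3 + 4.76*d^2 - 3.7*d + 6.67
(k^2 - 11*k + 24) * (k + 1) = k^3 - 10*k^2 + 13*k + 24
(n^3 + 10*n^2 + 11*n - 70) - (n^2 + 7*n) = n^3 + 9*n^2 + 4*n - 70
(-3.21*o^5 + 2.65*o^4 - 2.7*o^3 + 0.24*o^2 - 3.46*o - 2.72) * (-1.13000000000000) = 3.6273*o^5 - 2.9945*o^4 + 3.051*o^3 - 0.2712*o^2 + 3.9098*o + 3.0736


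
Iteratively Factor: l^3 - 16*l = (l)*(l^2 - 16) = l*(l + 4)*(l - 4)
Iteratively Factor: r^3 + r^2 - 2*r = (r - 1)*(r^2 + 2*r) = (r - 1)*(r + 2)*(r)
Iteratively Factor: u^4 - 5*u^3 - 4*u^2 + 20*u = (u + 2)*(u^3 - 7*u^2 + 10*u) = (u - 2)*(u + 2)*(u^2 - 5*u) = (u - 5)*(u - 2)*(u + 2)*(u)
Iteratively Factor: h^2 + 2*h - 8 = (h - 2)*(h + 4)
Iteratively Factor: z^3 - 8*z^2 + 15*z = (z)*(z^2 - 8*z + 15) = z*(z - 3)*(z - 5)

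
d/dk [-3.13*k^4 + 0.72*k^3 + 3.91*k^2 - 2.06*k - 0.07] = -12.52*k^3 + 2.16*k^2 + 7.82*k - 2.06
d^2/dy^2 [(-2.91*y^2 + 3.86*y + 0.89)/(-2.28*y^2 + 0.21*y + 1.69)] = (-1.4210854715202e-14*y^4 - 37.345032*y^3 + 39.517416*y^2 - 86.68332*y + 12.425136)/(11.852352*y^6 - 3.274992*y^5 - 26.054244*y^4 + 4.845771*y^3 + 19.312137*y^2 - 1.799343*y - 4.826809)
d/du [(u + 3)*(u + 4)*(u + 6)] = 3*u^2 + 26*u + 54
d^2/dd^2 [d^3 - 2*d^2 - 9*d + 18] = 6*d - 4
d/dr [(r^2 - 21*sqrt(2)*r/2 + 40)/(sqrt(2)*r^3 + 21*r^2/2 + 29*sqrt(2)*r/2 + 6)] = (-4*sqrt(2)*r^4 + 168*r^3 + 19*sqrt(2)*r^2 - 3312*r - 2572*sqrt(2))/(8*r^6 + 84*sqrt(2)*r^5 + 673*r^4 + 1266*sqrt(2)*r^3 + 2186*r^2 + 696*sqrt(2)*r + 144)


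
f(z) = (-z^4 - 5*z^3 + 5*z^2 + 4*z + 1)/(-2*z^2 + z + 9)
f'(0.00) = 0.43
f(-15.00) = 71.68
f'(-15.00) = -12.30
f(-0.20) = 0.05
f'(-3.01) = -3.48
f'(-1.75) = -202.74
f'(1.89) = -24.80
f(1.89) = -5.36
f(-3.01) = -7.30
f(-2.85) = -7.92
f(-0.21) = 0.05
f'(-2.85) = -4.41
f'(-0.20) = 0.15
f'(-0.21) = 0.14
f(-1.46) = 5.14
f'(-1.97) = -532.59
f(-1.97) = -48.77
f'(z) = (4*z - 1)*(-z^4 - 5*z^3 + 5*z^2 + 4*z + 1)/(-2*z^2 + z + 9)^2 + (-4*z^3 - 15*z^2 + 10*z + 4)/(-2*z^2 + z + 9) = (4*z^5 + 7*z^4 - 46*z^3 - 122*z^2 + 94*z + 35)/(4*z^4 - 4*z^3 - 35*z^2 + 18*z + 81)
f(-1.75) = 23.76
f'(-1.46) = -19.92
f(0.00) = 0.11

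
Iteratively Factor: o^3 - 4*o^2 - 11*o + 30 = (o + 3)*(o^2 - 7*o + 10) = (o - 2)*(o + 3)*(o - 5)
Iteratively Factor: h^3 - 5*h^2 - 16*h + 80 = (h - 4)*(h^2 - h - 20) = (h - 4)*(h + 4)*(h - 5)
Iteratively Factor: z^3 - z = (z + 1)*(z^2 - z) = (z - 1)*(z + 1)*(z)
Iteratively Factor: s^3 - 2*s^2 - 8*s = (s - 4)*(s^2 + 2*s) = s*(s - 4)*(s + 2)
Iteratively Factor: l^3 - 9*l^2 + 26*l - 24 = (l - 2)*(l^2 - 7*l + 12) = (l - 4)*(l - 2)*(l - 3)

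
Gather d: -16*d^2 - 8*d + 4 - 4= -16*d^2 - 8*d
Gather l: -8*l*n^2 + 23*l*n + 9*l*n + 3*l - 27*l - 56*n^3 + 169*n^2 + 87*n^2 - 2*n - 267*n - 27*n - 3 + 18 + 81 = l*(-8*n^2 + 32*n - 24) - 56*n^3 + 256*n^2 - 296*n + 96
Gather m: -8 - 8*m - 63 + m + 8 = -7*m - 63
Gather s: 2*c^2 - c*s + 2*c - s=2*c^2 + 2*c + s*(-c - 1)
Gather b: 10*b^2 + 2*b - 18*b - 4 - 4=10*b^2 - 16*b - 8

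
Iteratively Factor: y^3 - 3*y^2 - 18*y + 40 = (y + 4)*(y^2 - 7*y + 10) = (y - 2)*(y + 4)*(y - 5)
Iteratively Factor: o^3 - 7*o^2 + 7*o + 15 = (o - 5)*(o^2 - 2*o - 3) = (o - 5)*(o + 1)*(o - 3)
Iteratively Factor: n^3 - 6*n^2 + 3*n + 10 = (n - 2)*(n^2 - 4*n - 5) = (n - 2)*(n + 1)*(n - 5)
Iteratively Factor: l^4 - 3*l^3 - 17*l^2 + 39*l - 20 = (l - 1)*(l^3 - 2*l^2 - 19*l + 20) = (l - 1)^2*(l^2 - l - 20) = (l - 5)*(l - 1)^2*(l + 4)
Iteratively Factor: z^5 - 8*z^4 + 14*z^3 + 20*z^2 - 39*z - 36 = (z - 3)*(z^4 - 5*z^3 - z^2 + 17*z + 12) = (z - 4)*(z - 3)*(z^3 - z^2 - 5*z - 3) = (z - 4)*(z - 3)*(z + 1)*(z^2 - 2*z - 3) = (z - 4)*(z - 3)^2*(z + 1)*(z + 1)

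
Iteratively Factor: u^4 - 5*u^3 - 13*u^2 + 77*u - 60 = (u - 3)*(u^3 - 2*u^2 - 19*u + 20) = (u - 3)*(u + 4)*(u^2 - 6*u + 5) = (u - 3)*(u - 1)*(u + 4)*(u - 5)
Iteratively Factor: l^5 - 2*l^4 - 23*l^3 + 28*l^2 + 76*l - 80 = (l - 2)*(l^4 - 23*l^2 - 18*l + 40) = (l - 5)*(l - 2)*(l^3 + 5*l^2 + 2*l - 8) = (l - 5)*(l - 2)*(l - 1)*(l^2 + 6*l + 8) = (l - 5)*(l - 2)*(l - 1)*(l + 2)*(l + 4)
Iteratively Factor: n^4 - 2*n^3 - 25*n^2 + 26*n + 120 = (n + 4)*(n^3 - 6*n^2 - n + 30) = (n + 2)*(n + 4)*(n^2 - 8*n + 15) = (n - 3)*(n + 2)*(n + 4)*(n - 5)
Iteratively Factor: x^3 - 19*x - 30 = (x + 2)*(x^2 - 2*x - 15) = (x - 5)*(x + 2)*(x + 3)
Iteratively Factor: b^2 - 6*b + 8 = (b - 4)*(b - 2)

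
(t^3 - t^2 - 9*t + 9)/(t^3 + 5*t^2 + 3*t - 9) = (t - 3)/(t + 3)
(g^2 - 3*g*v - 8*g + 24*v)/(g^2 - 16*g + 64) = (g - 3*v)/(g - 8)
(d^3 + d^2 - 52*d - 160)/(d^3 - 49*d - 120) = (d + 4)/(d + 3)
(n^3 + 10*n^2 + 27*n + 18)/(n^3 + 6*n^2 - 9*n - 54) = (n + 1)/(n - 3)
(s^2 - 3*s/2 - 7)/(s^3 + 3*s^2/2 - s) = (2*s - 7)/(s*(2*s - 1))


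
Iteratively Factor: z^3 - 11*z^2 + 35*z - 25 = (z - 5)*(z^2 - 6*z + 5) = (z - 5)^2*(z - 1)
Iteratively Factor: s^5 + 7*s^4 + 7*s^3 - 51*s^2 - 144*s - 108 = (s + 3)*(s^4 + 4*s^3 - 5*s^2 - 36*s - 36) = (s - 3)*(s + 3)*(s^3 + 7*s^2 + 16*s + 12) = (s - 3)*(s + 2)*(s + 3)*(s^2 + 5*s + 6) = (s - 3)*(s + 2)^2*(s + 3)*(s + 3)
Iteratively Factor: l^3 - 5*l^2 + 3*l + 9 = (l - 3)*(l^2 - 2*l - 3) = (l - 3)*(l + 1)*(l - 3)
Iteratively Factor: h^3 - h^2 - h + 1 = (h - 1)*(h^2 - 1) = (h - 1)^2*(h + 1)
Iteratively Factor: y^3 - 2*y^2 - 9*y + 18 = (y - 3)*(y^2 + y - 6) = (y - 3)*(y + 3)*(y - 2)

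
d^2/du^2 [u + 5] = 0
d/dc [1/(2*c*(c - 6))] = (3 - c)/(c^2*(c^2 - 12*c + 36))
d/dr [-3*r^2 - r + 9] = -6*r - 1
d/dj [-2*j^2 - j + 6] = -4*j - 1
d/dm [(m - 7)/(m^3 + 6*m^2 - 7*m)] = (m*(m^2 + 6*m - 7) - (m - 7)*(3*m^2 + 12*m - 7))/(m^2*(m^2 + 6*m - 7)^2)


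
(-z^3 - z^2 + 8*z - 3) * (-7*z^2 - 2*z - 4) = 7*z^5 + 9*z^4 - 50*z^3 + 9*z^2 - 26*z + 12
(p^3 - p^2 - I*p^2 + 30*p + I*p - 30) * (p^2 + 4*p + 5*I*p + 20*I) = p^5 + 3*p^4 + 4*I*p^4 + 31*p^3 + 12*I*p^3 + 105*p^2 + 134*I*p^2 - 140*p + 450*I*p - 600*I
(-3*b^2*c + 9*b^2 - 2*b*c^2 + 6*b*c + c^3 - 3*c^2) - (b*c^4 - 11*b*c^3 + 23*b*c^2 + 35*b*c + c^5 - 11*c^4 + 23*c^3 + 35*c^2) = -3*b^2*c + 9*b^2 - b*c^4 + 11*b*c^3 - 25*b*c^2 - 29*b*c - c^5 + 11*c^4 - 22*c^3 - 38*c^2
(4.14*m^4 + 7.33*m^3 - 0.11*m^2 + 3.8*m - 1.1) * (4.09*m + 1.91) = 16.9326*m^5 + 37.8871*m^4 + 13.5504*m^3 + 15.3319*m^2 + 2.759*m - 2.101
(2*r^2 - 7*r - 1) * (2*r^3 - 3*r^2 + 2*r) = 4*r^5 - 20*r^4 + 23*r^3 - 11*r^2 - 2*r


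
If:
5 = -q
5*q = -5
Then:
No Solution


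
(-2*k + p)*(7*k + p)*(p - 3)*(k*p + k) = -14*k^3*p^2 + 28*k^3*p + 42*k^3 + 5*k^2*p^3 - 10*k^2*p^2 - 15*k^2*p + k*p^4 - 2*k*p^3 - 3*k*p^2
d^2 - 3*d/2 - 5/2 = (d - 5/2)*(d + 1)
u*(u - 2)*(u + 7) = u^3 + 5*u^2 - 14*u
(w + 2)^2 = w^2 + 4*w + 4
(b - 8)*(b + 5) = b^2 - 3*b - 40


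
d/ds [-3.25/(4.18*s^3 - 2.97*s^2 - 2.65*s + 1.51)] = (40.755*s^2 - 19.305*s - 8.6125)/(4.18*s^3 - 2.97*s^2 - 2.65*s + 1.51)^2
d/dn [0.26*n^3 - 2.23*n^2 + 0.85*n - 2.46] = 0.78*n^2 - 4.46*n + 0.85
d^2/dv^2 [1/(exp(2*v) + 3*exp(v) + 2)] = (2*(2*exp(v) + 3)^2*exp(v) - (4*exp(v) + 3)*(exp(2*v) + 3*exp(v) + 2))*exp(v)/(exp(2*v) + 3*exp(v) + 2)^3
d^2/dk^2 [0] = 0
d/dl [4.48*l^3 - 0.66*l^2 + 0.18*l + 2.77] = 13.44*l^2 - 1.32*l + 0.18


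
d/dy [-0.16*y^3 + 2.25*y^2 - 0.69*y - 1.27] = -0.48*y^2 + 4.5*y - 0.69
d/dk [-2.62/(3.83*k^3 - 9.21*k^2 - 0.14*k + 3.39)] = (30.1038*k^2 - 48.2604*k - 0.3668)/(3.83*k^3 - 9.21*k^2 - 0.14*k + 3.39)^2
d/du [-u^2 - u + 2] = -2*u - 1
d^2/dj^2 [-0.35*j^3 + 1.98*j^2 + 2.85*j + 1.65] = 3.96 - 2.1*j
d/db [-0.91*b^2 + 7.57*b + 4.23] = 7.57 - 1.82*b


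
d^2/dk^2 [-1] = 0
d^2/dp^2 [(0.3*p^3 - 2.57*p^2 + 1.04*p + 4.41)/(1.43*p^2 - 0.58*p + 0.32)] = (-7.105427357601e-15*p^4 - 0.0824439999999953*p^3 + 60.830166*p^2 - 24.617028*p - 1.209272)/(2.924207*p^6 - 3.558126*p^5 + 3.40626*p^4 - 1.78756*p^3 + 0.76224*p^2 - 0.178176*p + 0.032768)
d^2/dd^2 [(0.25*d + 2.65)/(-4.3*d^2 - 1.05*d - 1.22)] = (-(0.25*d + 2.65)*(8.6*d + 1.05)*(17.2*d + 2.1) + (6.45*d + 23.315)*(4.3*d^2 + 1.05*d + 1.22))/(4.3*d^2 + 1.05*d + 1.22)^3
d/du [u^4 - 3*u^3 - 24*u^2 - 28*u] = 4*u^3 - 9*u^2 - 48*u - 28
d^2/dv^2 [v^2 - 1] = 2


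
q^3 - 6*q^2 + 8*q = q*(q - 4)*(q - 2)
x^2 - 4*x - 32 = (x - 8)*(x + 4)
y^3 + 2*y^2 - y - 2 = (y - 1)*(y + 1)*(y + 2)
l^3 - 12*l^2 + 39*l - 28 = (l - 7)*(l - 4)*(l - 1)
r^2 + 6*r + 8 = (r + 2)*(r + 4)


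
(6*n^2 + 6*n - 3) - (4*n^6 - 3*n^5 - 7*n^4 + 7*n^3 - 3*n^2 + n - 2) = -4*n^6 + 3*n^5 + 7*n^4 - 7*n^3 + 9*n^2 + 5*n - 1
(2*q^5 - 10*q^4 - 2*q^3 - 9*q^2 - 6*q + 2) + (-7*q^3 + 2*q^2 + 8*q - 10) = 2*q^5 - 10*q^4 - 9*q^3 - 7*q^2 + 2*q - 8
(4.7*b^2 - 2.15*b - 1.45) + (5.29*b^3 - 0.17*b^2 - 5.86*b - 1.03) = 5.29*b^3 + 4.53*b^2 - 8.01*b - 2.48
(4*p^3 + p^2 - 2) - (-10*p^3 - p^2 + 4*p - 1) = 14*p^3 + 2*p^2 - 4*p - 1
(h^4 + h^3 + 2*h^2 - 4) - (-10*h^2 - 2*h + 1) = h^4 + h^3 + 12*h^2 + 2*h - 5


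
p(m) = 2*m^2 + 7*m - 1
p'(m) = 4*m + 7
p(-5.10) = 15.32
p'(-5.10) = -13.40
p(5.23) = 90.32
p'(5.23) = 27.92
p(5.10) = 86.72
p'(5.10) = 27.40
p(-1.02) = -6.06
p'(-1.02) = 2.92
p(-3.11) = -3.43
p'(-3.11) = -5.44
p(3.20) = 41.88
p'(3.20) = 19.80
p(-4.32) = 6.08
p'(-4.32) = -10.28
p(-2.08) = -6.91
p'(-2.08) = -1.32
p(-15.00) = 344.00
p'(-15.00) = -53.00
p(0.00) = -1.00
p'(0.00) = 7.00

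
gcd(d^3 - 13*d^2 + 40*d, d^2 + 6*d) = d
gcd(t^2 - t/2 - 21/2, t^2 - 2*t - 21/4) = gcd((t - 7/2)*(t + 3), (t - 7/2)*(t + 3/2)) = t - 7/2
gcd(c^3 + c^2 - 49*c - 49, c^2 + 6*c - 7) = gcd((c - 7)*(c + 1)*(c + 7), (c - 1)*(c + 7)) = c + 7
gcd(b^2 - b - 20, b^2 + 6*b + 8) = b + 4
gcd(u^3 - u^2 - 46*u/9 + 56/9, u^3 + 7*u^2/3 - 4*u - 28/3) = u^2 + u/3 - 14/3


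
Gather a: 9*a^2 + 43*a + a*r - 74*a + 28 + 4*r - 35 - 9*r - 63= 9*a^2 + a*(r - 31) - 5*r - 70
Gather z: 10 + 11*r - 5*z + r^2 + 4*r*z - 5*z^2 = r^2 + 11*r - 5*z^2 + z*(4*r - 5) + 10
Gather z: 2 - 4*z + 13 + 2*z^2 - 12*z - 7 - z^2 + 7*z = z^2 - 9*z + 8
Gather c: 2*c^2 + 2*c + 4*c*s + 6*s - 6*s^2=2*c^2 + c*(4*s + 2) - 6*s^2 + 6*s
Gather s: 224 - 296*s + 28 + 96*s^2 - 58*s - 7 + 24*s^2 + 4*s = 120*s^2 - 350*s + 245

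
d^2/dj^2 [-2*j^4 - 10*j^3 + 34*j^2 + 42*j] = -24*j^2 - 60*j + 68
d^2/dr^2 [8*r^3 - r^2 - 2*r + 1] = 48*r - 2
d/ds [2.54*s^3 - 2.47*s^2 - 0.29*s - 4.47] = 7.62*s^2 - 4.94*s - 0.29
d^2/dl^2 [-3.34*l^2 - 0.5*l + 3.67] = -6.68000000000000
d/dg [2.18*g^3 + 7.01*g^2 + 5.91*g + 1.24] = 6.54*g^2 + 14.02*g + 5.91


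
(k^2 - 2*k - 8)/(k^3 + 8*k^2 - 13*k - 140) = (k + 2)/(k^2 + 12*k + 35)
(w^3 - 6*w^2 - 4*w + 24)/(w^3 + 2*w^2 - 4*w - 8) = (w - 6)/(w + 2)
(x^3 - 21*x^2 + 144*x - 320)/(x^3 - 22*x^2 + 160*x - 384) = (x - 5)/(x - 6)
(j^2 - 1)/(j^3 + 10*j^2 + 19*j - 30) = (j + 1)/(j^2 + 11*j + 30)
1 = 1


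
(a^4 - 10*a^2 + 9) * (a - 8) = a^5 - 8*a^4 - 10*a^3 + 80*a^2 + 9*a - 72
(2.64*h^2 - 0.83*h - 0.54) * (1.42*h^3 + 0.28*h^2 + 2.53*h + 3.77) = 3.7488*h^5 - 0.4394*h^4 + 5.68*h^3 + 7.7017*h^2 - 4.4953*h - 2.0358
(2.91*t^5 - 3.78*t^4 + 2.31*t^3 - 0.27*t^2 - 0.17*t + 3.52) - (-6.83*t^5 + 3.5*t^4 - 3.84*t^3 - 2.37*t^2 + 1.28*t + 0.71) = 9.74*t^5 - 7.28*t^4 + 6.15*t^3 + 2.1*t^2 - 1.45*t + 2.81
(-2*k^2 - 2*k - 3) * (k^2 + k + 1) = -2*k^4 - 4*k^3 - 7*k^2 - 5*k - 3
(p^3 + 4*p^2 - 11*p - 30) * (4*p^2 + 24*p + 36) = 4*p^5 + 40*p^4 + 88*p^3 - 240*p^2 - 1116*p - 1080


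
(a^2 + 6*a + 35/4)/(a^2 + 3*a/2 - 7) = (a + 5/2)/(a - 2)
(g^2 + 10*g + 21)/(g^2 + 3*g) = (g + 7)/g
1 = 1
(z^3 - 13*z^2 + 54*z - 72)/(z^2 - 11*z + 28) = (z^2 - 9*z + 18)/(z - 7)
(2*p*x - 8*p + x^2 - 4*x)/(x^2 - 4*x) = (2*p + x)/x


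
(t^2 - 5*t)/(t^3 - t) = (t - 5)/(t^2 - 1)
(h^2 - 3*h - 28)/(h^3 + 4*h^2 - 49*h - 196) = 1/(h + 7)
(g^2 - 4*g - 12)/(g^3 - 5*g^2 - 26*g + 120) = (g + 2)/(g^2 + g - 20)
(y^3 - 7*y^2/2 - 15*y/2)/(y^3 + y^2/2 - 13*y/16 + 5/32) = 16*y*(2*y^2 - 7*y - 15)/(32*y^3 + 16*y^2 - 26*y + 5)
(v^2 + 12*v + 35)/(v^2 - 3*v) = (v^2 + 12*v + 35)/(v*(v - 3))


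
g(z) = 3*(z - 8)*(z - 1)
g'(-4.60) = -54.60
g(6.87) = -19.90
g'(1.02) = -20.88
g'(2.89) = -9.66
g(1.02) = -0.42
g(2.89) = -28.97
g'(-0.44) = -29.64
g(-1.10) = 57.33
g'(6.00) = 9.00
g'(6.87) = 14.22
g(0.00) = 24.00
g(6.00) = -30.00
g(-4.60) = 211.68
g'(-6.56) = -66.36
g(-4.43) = 202.48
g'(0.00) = -27.00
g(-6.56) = 330.22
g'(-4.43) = -53.58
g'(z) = 6*z - 27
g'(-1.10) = -33.60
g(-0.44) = 36.46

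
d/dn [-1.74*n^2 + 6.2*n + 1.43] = 6.2 - 3.48*n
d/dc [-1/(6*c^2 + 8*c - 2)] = (3*c + 2)/(3*c^2 + 4*c - 1)^2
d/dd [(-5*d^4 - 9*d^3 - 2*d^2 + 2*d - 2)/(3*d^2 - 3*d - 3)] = (-10*d^5 + 6*d^4 + 38*d^3 + 27*d^2 + 8*d - 4)/(3*(d^4 - 2*d^3 - d^2 + 2*d + 1))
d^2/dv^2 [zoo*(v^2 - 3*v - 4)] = zoo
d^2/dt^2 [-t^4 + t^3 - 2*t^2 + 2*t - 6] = -12*t^2 + 6*t - 4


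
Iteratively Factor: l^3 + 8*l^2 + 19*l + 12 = (l + 3)*(l^2 + 5*l + 4) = (l + 3)*(l + 4)*(l + 1)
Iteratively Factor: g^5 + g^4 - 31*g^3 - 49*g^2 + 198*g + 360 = (g - 3)*(g^4 + 4*g^3 - 19*g^2 - 106*g - 120) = (g - 3)*(g + 4)*(g^3 - 19*g - 30) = (g - 3)*(g + 3)*(g + 4)*(g^2 - 3*g - 10) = (g - 3)*(g + 2)*(g + 3)*(g + 4)*(g - 5)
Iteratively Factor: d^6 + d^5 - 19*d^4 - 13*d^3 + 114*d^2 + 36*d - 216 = (d - 2)*(d^5 + 3*d^4 - 13*d^3 - 39*d^2 + 36*d + 108) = (d - 3)*(d - 2)*(d^4 + 6*d^3 + 5*d^2 - 24*d - 36) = (d - 3)*(d - 2)*(d + 3)*(d^3 + 3*d^2 - 4*d - 12) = (d - 3)*(d - 2)*(d + 2)*(d + 3)*(d^2 + d - 6) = (d - 3)*(d - 2)^2*(d + 2)*(d + 3)*(d + 3)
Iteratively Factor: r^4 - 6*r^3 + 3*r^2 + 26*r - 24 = (r - 3)*(r^3 - 3*r^2 - 6*r + 8) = (r - 3)*(r + 2)*(r^2 - 5*r + 4) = (r - 4)*(r - 3)*(r + 2)*(r - 1)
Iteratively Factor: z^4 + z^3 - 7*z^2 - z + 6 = (z - 1)*(z^3 + 2*z^2 - 5*z - 6) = (z - 1)*(z + 1)*(z^2 + z - 6) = (z - 2)*(z - 1)*(z + 1)*(z + 3)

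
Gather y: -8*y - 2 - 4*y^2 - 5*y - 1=-4*y^2 - 13*y - 3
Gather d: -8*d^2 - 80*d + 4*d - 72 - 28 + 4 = -8*d^2 - 76*d - 96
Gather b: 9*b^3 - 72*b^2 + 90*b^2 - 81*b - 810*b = 9*b^3 + 18*b^2 - 891*b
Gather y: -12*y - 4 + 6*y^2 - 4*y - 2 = 6*y^2 - 16*y - 6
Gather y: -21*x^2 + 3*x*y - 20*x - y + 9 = -21*x^2 - 20*x + y*(3*x - 1) + 9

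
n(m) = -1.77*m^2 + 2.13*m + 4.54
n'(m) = 2.13 - 3.54*m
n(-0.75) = 1.95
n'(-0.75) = 4.78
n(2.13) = 1.05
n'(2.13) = -5.41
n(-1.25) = -0.89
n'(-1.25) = 6.56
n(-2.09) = -7.64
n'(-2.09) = 9.53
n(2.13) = 1.05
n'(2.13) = -5.41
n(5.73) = -41.37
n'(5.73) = -18.15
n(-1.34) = -1.49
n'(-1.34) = 6.87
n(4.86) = -26.91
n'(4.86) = -15.07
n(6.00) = -46.40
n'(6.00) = -19.11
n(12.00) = -224.78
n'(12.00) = -40.35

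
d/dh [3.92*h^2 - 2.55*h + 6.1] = 7.84*h - 2.55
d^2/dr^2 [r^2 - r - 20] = 2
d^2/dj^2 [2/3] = 0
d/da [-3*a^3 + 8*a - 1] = 8 - 9*a^2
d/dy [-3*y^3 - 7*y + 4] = -9*y^2 - 7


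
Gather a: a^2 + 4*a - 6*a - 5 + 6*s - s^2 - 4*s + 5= a^2 - 2*a - s^2 + 2*s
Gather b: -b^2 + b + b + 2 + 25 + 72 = -b^2 + 2*b + 99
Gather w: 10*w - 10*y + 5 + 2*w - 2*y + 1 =12*w - 12*y + 6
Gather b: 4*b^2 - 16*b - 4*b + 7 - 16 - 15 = 4*b^2 - 20*b - 24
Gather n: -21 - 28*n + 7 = -28*n - 14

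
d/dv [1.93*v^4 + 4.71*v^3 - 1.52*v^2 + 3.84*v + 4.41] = 7.72*v^3 + 14.13*v^2 - 3.04*v + 3.84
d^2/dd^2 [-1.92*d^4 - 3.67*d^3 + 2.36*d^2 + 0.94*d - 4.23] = -23.04*d^2 - 22.02*d + 4.72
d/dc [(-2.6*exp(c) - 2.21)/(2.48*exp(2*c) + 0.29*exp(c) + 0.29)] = (6.448*exp(2*c) + 10.9616*exp(c) - 0.1131)*exp(c)/(6.1504*exp(4*c) + 1.4384*exp(3*c) + 1.5225*exp(2*c) + 0.1682*exp(c) + 0.0841)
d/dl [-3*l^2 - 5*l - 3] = -6*l - 5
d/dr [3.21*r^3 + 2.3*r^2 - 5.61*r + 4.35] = 9.63*r^2 + 4.6*r - 5.61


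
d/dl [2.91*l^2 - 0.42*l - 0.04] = 5.82*l - 0.42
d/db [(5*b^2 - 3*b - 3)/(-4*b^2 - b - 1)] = 17*b*(-b - 2)/(16*b^4 + 8*b^3 + 9*b^2 + 2*b + 1)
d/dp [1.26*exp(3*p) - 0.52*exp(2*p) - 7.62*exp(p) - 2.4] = (3.78*exp(2*p) - 1.04*exp(p) - 7.62)*exp(p)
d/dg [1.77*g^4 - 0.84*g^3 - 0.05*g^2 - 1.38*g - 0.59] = 7.08*g^3 - 2.52*g^2 - 0.1*g - 1.38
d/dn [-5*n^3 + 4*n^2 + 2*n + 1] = -15*n^2 + 8*n + 2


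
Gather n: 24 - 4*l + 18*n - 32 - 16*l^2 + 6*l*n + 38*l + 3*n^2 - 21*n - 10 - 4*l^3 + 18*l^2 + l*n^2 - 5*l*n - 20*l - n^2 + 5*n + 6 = -4*l^3 + 2*l^2 + 14*l + n^2*(l + 2) + n*(l + 2) - 12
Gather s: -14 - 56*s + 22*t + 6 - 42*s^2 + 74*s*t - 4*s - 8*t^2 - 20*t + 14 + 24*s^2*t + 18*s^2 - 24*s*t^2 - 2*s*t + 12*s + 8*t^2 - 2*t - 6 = s^2*(24*t - 24) + s*(-24*t^2 + 72*t - 48)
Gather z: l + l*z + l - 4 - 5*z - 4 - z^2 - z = 2*l - z^2 + z*(l - 6) - 8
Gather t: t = t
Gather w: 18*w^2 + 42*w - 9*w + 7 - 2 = 18*w^2 + 33*w + 5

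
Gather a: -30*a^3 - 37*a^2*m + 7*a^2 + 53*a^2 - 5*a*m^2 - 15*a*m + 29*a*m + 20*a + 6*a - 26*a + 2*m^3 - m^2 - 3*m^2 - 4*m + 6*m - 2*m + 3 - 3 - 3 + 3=-30*a^3 + a^2*(60 - 37*m) + a*(-5*m^2 + 14*m) + 2*m^3 - 4*m^2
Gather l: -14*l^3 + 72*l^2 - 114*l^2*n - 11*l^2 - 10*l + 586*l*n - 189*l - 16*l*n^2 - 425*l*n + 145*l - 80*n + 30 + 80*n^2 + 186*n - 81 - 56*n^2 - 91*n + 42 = -14*l^3 + l^2*(61 - 114*n) + l*(-16*n^2 + 161*n - 54) + 24*n^2 + 15*n - 9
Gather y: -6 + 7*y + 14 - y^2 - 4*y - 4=-y^2 + 3*y + 4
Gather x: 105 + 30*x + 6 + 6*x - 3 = 36*x + 108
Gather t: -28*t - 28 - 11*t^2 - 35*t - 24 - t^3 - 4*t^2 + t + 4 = -t^3 - 15*t^2 - 62*t - 48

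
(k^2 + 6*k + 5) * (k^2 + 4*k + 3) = k^4 + 10*k^3 + 32*k^2 + 38*k + 15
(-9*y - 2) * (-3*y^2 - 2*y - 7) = 27*y^3 + 24*y^2 + 67*y + 14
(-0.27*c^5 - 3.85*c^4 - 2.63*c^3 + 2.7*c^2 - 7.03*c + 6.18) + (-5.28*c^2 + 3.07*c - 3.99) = -0.27*c^5 - 3.85*c^4 - 2.63*c^3 - 2.58*c^2 - 3.96*c + 2.19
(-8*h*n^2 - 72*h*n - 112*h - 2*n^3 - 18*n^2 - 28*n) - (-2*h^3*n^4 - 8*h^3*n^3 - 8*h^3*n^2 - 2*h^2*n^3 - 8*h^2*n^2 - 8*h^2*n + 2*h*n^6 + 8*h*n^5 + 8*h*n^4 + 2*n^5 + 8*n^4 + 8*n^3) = 2*h^3*n^4 + 8*h^3*n^3 + 8*h^3*n^2 + 2*h^2*n^3 + 8*h^2*n^2 + 8*h^2*n - 2*h*n^6 - 8*h*n^5 - 8*h*n^4 - 8*h*n^2 - 72*h*n - 112*h - 2*n^5 - 8*n^4 - 10*n^3 - 18*n^2 - 28*n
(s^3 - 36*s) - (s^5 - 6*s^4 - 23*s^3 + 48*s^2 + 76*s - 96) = -s^5 + 6*s^4 + 24*s^3 - 48*s^2 - 112*s + 96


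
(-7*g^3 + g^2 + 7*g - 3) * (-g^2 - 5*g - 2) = 7*g^5 + 34*g^4 + 2*g^3 - 34*g^2 + g + 6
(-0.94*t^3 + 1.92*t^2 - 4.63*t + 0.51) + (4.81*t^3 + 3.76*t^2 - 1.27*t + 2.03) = 3.87*t^3 + 5.68*t^2 - 5.9*t + 2.54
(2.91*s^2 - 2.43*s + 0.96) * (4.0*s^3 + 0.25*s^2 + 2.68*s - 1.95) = 11.64*s^5 - 8.9925*s^4 + 11.0313*s^3 - 11.9469*s^2 + 7.3113*s - 1.872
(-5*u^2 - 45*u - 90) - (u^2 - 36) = -6*u^2 - 45*u - 54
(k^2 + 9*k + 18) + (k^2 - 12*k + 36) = 2*k^2 - 3*k + 54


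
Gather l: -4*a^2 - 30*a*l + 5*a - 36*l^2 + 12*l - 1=-4*a^2 + 5*a - 36*l^2 + l*(12 - 30*a) - 1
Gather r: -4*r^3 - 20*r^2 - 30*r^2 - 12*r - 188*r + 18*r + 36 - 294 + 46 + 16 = -4*r^3 - 50*r^2 - 182*r - 196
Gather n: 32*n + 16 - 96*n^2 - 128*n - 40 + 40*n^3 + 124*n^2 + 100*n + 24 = 40*n^3 + 28*n^2 + 4*n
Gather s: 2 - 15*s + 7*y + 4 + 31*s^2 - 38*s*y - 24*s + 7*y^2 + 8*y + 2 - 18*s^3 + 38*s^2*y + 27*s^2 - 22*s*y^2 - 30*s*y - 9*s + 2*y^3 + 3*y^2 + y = -18*s^3 + s^2*(38*y + 58) + s*(-22*y^2 - 68*y - 48) + 2*y^3 + 10*y^2 + 16*y + 8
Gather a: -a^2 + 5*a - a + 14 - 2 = -a^2 + 4*a + 12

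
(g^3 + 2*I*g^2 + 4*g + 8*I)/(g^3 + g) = (g^3 + 2*I*g^2 + 4*g + 8*I)/(g^3 + g)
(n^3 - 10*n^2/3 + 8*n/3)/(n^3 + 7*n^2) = (3*n^2 - 10*n + 8)/(3*n*(n + 7))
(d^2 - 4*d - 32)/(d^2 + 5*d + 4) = (d - 8)/(d + 1)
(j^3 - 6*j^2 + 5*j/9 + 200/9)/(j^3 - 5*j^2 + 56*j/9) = (3*j^2 - 10*j - 25)/(j*(3*j - 7))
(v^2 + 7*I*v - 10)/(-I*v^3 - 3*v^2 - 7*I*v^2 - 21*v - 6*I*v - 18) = (I*v^2 - 7*v - 10*I)/(v^3 + v^2*(7 - 3*I) + v*(6 - 21*I) - 18*I)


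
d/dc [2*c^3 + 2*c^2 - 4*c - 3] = 6*c^2 + 4*c - 4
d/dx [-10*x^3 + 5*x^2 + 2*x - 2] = -30*x^2 + 10*x + 2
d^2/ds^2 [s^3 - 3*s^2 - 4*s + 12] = 6*s - 6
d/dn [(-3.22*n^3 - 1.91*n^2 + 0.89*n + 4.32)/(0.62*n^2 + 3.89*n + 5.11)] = (-1.9964*n^4 - 25.0516*n^3 - 57.3443*n^2 - 24.877*n - 12.2569)/(0.3844*n^4 + 4.8236*n^3 + 21.4685*n^2 + 39.7558*n + 26.1121)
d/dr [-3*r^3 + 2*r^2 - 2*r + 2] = -9*r^2 + 4*r - 2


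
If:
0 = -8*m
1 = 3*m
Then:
No Solution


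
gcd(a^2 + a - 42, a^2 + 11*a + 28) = a + 7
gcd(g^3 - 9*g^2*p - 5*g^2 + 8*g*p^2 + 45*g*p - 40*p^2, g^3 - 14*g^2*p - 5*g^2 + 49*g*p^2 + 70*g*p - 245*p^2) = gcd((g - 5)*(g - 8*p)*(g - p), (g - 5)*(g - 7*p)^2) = g - 5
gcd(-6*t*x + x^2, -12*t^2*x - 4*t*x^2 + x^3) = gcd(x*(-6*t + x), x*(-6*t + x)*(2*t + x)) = -6*t*x + x^2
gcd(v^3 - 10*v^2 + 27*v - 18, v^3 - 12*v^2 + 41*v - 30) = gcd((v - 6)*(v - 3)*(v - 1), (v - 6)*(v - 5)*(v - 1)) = v^2 - 7*v + 6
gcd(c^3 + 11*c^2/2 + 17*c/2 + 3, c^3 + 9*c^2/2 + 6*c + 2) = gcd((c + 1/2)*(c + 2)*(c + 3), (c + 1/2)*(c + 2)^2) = c^2 + 5*c/2 + 1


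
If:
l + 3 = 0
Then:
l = -3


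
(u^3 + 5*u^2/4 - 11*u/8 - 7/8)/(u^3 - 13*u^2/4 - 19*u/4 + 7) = (u + 1/2)/(u - 4)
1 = 1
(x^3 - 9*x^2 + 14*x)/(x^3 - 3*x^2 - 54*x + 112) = x*(x - 7)/(x^2 - x - 56)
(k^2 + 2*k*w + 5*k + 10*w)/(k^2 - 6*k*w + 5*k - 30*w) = (-k - 2*w)/(-k + 6*w)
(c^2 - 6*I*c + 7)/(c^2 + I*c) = (c - 7*I)/c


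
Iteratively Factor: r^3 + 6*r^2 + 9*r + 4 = (r + 1)*(r^2 + 5*r + 4) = (r + 1)^2*(r + 4)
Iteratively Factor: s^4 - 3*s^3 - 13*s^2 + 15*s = (s - 5)*(s^3 + 2*s^2 - 3*s) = (s - 5)*(s + 3)*(s^2 - s) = (s - 5)*(s - 1)*(s + 3)*(s)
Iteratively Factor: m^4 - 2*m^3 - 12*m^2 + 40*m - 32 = (m - 2)*(m^3 - 12*m + 16) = (m - 2)^2*(m^2 + 2*m - 8) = (m - 2)^2*(m + 4)*(m - 2)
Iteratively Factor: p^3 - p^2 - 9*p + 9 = (p - 1)*(p^2 - 9) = (p - 3)*(p - 1)*(p + 3)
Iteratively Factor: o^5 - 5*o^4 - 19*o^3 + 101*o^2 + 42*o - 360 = (o - 3)*(o^4 - 2*o^3 - 25*o^2 + 26*o + 120) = (o - 3)*(o + 4)*(o^3 - 6*o^2 - o + 30) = (o - 5)*(o - 3)*(o + 4)*(o^2 - o - 6) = (o - 5)*(o - 3)^2*(o + 4)*(o + 2)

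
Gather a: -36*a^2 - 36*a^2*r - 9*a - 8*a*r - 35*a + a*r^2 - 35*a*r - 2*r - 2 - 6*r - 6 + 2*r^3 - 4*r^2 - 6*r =a^2*(-36*r - 36) + a*(r^2 - 43*r - 44) + 2*r^3 - 4*r^2 - 14*r - 8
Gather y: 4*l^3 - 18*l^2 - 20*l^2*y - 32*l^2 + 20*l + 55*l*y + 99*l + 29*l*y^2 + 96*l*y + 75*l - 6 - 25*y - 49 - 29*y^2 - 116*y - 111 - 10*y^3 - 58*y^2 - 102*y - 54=4*l^3 - 50*l^2 + 194*l - 10*y^3 + y^2*(29*l - 87) + y*(-20*l^2 + 151*l - 243) - 220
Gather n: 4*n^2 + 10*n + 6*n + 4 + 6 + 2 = 4*n^2 + 16*n + 12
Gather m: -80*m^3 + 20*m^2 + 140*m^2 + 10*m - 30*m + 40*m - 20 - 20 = -80*m^3 + 160*m^2 + 20*m - 40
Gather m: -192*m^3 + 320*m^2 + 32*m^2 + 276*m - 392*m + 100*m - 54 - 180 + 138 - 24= -192*m^3 + 352*m^2 - 16*m - 120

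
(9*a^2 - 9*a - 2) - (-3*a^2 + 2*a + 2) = 12*a^2 - 11*a - 4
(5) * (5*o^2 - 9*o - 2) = 25*o^2 - 45*o - 10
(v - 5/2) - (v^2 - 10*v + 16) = -v^2 + 11*v - 37/2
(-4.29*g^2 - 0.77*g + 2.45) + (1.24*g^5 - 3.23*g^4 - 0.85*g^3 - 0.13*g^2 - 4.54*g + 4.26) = 1.24*g^5 - 3.23*g^4 - 0.85*g^3 - 4.42*g^2 - 5.31*g + 6.71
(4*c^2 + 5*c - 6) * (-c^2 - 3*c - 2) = -4*c^4 - 17*c^3 - 17*c^2 + 8*c + 12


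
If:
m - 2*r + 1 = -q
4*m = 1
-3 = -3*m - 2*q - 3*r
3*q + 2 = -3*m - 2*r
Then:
No Solution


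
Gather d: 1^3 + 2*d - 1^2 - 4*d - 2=-2*d - 2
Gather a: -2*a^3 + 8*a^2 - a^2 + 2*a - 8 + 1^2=-2*a^3 + 7*a^2 + 2*a - 7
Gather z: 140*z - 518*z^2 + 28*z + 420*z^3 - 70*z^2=420*z^3 - 588*z^2 + 168*z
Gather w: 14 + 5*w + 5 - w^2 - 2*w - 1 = -w^2 + 3*w + 18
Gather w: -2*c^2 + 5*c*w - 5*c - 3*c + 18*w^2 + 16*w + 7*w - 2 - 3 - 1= -2*c^2 - 8*c + 18*w^2 + w*(5*c + 23) - 6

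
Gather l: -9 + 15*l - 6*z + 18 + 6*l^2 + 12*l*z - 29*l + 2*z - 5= 6*l^2 + l*(12*z - 14) - 4*z + 4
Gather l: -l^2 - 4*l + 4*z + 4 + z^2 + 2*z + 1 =-l^2 - 4*l + z^2 + 6*z + 5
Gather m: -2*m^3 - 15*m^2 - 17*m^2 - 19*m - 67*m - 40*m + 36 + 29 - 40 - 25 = -2*m^3 - 32*m^2 - 126*m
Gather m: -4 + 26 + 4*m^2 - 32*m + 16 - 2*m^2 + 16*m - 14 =2*m^2 - 16*m + 24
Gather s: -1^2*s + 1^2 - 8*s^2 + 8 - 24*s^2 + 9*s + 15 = -32*s^2 + 8*s + 24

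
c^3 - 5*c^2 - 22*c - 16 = (c - 8)*(c + 1)*(c + 2)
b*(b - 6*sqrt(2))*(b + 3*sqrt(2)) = b^3 - 3*sqrt(2)*b^2 - 36*b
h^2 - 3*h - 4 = (h - 4)*(h + 1)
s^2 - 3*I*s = s*(s - 3*I)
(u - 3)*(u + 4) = u^2 + u - 12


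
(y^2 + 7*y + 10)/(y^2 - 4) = (y + 5)/(y - 2)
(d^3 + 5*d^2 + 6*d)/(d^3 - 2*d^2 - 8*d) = (d + 3)/(d - 4)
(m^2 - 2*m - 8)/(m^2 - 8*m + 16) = (m + 2)/(m - 4)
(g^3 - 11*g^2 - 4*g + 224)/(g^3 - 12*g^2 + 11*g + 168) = (g + 4)/(g + 3)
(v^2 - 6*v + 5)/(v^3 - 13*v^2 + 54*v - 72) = (v^2 - 6*v + 5)/(v^3 - 13*v^2 + 54*v - 72)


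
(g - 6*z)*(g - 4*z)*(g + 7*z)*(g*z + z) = g^4*z - 3*g^3*z^2 + g^3*z - 46*g^2*z^3 - 3*g^2*z^2 + 168*g*z^4 - 46*g*z^3 + 168*z^4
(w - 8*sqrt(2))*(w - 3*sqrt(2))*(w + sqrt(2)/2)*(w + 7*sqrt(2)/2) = w^4 - 7*sqrt(2)*w^3 - 73*w^2/2 + 307*sqrt(2)*w/2 + 168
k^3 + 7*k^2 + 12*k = k*(k + 3)*(k + 4)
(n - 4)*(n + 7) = n^2 + 3*n - 28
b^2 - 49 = (b - 7)*(b + 7)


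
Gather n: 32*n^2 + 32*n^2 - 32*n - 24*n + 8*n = 64*n^2 - 48*n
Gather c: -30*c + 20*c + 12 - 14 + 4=2 - 10*c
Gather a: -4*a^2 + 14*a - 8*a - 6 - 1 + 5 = -4*a^2 + 6*a - 2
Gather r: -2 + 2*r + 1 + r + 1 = 3*r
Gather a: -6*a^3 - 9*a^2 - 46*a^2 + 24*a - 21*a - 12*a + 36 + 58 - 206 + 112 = -6*a^3 - 55*a^2 - 9*a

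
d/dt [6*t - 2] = 6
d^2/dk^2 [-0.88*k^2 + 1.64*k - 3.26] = -1.76000000000000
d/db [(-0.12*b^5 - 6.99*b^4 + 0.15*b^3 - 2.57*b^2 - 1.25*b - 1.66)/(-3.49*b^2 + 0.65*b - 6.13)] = (1.2564*b^6 + 48.4782*b^5 - 10.476*b^4 + 171.5898*b^3 - 8.7915*b^2 + 19.9214*b + 8.7415)/(12.1801*b^4 - 4.537*b^3 + 43.2099*b^2 - 7.969*b + 37.5769)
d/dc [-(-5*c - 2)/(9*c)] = -2/(9*c^2)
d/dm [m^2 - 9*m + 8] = 2*m - 9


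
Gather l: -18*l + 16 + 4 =20 - 18*l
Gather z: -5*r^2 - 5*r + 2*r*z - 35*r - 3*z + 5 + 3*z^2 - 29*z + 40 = -5*r^2 - 40*r + 3*z^2 + z*(2*r - 32) + 45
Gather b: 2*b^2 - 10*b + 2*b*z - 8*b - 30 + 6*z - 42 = 2*b^2 + b*(2*z - 18) + 6*z - 72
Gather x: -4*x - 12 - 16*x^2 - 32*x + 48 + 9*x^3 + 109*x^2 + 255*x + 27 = 9*x^3 + 93*x^2 + 219*x + 63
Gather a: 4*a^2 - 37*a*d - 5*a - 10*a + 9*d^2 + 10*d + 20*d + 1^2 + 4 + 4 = 4*a^2 + a*(-37*d - 15) + 9*d^2 + 30*d + 9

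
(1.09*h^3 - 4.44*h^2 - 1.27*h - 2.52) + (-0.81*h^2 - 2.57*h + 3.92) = 1.09*h^3 - 5.25*h^2 - 3.84*h + 1.4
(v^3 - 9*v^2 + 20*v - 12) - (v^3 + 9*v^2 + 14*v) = -18*v^2 + 6*v - 12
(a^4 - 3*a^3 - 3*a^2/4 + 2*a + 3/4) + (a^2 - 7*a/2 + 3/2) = a^4 - 3*a^3 + a^2/4 - 3*a/2 + 9/4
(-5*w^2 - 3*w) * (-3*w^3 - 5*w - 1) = 15*w^5 + 9*w^4 + 25*w^3 + 20*w^2 + 3*w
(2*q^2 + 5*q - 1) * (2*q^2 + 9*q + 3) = 4*q^4 + 28*q^3 + 49*q^2 + 6*q - 3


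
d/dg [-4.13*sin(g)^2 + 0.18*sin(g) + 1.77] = (0.18 - 8.26*sin(g))*cos(g)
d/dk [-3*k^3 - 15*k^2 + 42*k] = -9*k^2 - 30*k + 42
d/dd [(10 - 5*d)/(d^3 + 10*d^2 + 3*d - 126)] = 10*(d^3 + 2*d^2 - 20*d + 60)/(d^6 + 20*d^5 + 106*d^4 - 192*d^3 - 2511*d^2 - 756*d + 15876)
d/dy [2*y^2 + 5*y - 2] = 4*y + 5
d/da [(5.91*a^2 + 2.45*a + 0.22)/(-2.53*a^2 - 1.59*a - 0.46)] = (-3.1984*a^2 - 4.324*a - 0.7772)/(6.4009*a^4 + 8.0454*a^3 + 4.8557*a^2 + 1.4628*a + 0.2116)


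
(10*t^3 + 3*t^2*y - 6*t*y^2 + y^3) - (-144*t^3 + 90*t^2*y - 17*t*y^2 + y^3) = 154*t^3 - 87*t^2*y + 11*t*y^2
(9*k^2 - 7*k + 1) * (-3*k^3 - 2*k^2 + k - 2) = -27*k^5 + 3*k^4 + 20*k^3 - 27*k^2 + 15*k - 2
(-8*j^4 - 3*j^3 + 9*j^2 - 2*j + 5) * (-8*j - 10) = 64*j^5 + 104*j^4 - 42*j^3 - 74*j^2 - 20*j - 50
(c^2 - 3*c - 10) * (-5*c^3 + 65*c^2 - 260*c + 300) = -5*c^5 + 80*c^4 - 405*c^3 + 430*c^2 + 1700*c - 3000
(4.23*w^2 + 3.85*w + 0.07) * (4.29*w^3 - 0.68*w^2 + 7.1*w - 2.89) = 18.1467*w^5 + 13.6401*w^4 + 27.7153*w^3 + 15.0627*w^2 - 10.6295*w - 0.2023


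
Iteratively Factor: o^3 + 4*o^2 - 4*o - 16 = (o + 2)*(o^2 + 2*o - 8) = (o - 2)*(o + 2)*(o + 4)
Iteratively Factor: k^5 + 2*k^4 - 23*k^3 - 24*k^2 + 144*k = (k)*(k^4 + 2*k^3 - 23*k^2 - 24*k + 144) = k*(k - 3)*(k^3 + 5*k^2 - 8*k - 48) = k*(k - 3)*(k + 4)*(k^2 + k - 12) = k*(k - 3)^2*(k + 4)*(k + 4)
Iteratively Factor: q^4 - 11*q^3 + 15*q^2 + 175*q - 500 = (q - 5)*(q^3 - 6*q^2 - 15*q + 100) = (q - 5)*(q + 4)*(q^2 - 10*q + 25) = (q - 5)^2*(q + 4)*(q - 5)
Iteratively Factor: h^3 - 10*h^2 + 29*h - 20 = (h - 4)*(h^2 - 6*h + 5) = (h - 5)*(h - 4)*(h - 1)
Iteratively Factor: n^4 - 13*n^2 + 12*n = (n)*(n^3 - 13*n + 12) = n*(n - 1)*(n^2 + n - 12) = n*(n - 3)*(n - 1)*(n + 4)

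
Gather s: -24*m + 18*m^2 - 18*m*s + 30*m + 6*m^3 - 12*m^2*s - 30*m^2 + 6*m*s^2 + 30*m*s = 6*m^3 - 12*m^2 + 6*m*s^2 + 6*m + s*(-12*m^2 + 12*m)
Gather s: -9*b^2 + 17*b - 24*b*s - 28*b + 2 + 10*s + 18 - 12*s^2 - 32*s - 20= -9*b^2 - 11*b - 12*s^2 + s*(-24*b - 22)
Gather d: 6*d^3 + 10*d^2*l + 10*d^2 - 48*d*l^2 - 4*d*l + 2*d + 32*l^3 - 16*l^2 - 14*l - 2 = 6*d^3 + d^2*(10*l + 10) + d*(-48*l^2 - 4*l + 2) + 32*l^3 - 16*l^2 - 14*l - 2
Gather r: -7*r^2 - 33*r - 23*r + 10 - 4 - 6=-7*r^2 - 56*r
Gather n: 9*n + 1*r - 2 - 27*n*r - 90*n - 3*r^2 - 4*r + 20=n*(-27*r - 81) - 3*r^2 - 3*r + 18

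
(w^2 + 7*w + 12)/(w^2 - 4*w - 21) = (w + 4)/(w - 7)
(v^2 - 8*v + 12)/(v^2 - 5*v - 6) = (v - 2)/(v + 1)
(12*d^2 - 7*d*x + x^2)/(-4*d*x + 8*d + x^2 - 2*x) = (-3*d + x)/(x - 2)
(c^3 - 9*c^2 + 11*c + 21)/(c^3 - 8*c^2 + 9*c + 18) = (c - 7)/(c - 6)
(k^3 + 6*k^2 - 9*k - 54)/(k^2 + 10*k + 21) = (k^2 + 3*k - 18)/(k + 7)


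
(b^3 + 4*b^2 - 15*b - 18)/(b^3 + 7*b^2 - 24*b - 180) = (b^2 - 2*b - 3)/(b^2 + b - 30)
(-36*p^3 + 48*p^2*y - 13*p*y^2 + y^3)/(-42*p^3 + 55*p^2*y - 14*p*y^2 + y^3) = (-6*p + y)/(-7*p + y)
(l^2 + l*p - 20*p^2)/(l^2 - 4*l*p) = (l + 5*p)/l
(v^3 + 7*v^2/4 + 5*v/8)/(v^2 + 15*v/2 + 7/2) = v*(4*v + 5)/(4*(v + 7))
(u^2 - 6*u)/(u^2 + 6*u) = (u - 6)/(u + 6)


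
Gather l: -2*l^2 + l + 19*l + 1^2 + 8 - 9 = -2*l^2 + 20*l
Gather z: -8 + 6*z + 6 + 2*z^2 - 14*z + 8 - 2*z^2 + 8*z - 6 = 0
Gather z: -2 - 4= -6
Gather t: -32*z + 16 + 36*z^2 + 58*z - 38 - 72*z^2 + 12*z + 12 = -36*z^2 + 38*z - 10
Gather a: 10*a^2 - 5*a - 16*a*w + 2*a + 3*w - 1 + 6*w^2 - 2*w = 10*a^2 + a*(-16*w - 3) + 6*w^2 + w - 1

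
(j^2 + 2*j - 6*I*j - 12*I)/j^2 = (j^2 + j*(2 - 6*I) - 12*I)/j^2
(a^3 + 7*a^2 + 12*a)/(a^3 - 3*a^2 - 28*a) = (a + 3)/(a - 7)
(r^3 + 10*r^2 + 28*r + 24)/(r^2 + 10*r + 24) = (r^2 + 4*r + 4)/(r + 4)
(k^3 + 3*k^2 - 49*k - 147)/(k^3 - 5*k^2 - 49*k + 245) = (k + 3)/(k - 5)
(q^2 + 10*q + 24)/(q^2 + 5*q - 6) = (q + 4)/(q - 1)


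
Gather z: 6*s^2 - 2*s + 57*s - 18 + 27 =6*s^2 + 55*s + 9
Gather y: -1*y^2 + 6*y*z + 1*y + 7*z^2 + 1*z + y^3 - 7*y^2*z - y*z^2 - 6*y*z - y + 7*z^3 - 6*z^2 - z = y^3 + y^2*(-7*z - 1) - y*z^2 + 7*z^3 + z^2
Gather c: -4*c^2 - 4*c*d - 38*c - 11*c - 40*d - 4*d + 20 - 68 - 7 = -4*c^2 + c*(-4*d - 49) - 44*d - 55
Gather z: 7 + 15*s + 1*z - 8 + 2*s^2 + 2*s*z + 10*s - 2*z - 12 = 2*s^2 + 25*s + z*(2*s - 1) - 13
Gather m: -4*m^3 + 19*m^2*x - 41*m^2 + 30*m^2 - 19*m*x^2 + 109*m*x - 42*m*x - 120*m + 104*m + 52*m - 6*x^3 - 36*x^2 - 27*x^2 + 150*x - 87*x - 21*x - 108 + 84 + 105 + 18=-4*m^3 + m^2*(19*x - 11) + m*(-19*x^2 + 67*x + 36) - 6*x^3 - 63*x^2 + 42*x + 99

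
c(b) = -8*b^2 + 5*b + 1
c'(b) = 5 - 16*b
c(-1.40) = -21.68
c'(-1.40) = 27.40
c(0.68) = 0.70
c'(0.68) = -5.88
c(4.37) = -129.93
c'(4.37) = -64.92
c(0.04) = 1.19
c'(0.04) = 4.36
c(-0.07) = 0.61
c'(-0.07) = 6.12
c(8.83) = -578.60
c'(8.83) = -136.28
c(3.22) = -65.85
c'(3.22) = -46.52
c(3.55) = -82.07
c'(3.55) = -51.80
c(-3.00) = -86.00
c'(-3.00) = 53.00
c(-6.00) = -317.00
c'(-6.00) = 101.00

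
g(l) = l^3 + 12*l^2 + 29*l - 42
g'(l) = 3*l^2 + 24*l + 29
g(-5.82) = -1.45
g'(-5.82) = -9.06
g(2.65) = 137.73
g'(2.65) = 113.67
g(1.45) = 28.33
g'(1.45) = 70.11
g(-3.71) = -35.49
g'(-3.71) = -18.75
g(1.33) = 20.15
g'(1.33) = 66.23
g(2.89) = 166.17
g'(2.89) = 123.42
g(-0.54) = -54.32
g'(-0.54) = 16.91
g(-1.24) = -61.42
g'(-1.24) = 3.85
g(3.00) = 180.00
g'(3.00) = 128.00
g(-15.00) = -1152.00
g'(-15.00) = 344.00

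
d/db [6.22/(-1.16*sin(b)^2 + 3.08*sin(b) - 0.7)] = (14.4304*sin(b) - 19.1576)*cos(b)/(1.16*sin(b)^2 - 3.08*sin(b) + 0.7)^2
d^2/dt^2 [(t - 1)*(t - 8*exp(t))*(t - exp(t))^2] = -10*t^3*exp(t) + 68*t^2*exp(2*t) - 50*t^2*exp(t) + 12*t^2 - 72*t*exp(3*t) + 68*t*exp(2*t) - 20*t*exp(t) - 6*t + 24*exp(3*t) - 34*exp(2*t) + 20*exp(t)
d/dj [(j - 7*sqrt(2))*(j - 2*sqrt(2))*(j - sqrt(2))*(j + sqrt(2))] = 4*j^3 - 27*sqrt(2)*j^2 + 52*j + 18*sqrt(2)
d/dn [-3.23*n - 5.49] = -3.23000000000000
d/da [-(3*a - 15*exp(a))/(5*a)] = 3*(a - 1)*exp(a)/a^2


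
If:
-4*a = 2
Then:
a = -1/2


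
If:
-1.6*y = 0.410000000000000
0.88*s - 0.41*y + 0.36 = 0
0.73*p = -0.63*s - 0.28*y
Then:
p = 0.55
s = -0.53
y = -0.26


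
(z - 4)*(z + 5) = z^2 + z - 20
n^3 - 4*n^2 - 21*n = n*(n - 7)*(n + 3)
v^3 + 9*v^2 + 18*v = v*(v + 3)*(v + 6)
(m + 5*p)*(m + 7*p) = m^2 + 12*m*p + 35*p^2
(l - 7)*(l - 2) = l^2 - 9*l + 14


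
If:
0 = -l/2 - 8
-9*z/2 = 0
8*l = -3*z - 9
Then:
No Solution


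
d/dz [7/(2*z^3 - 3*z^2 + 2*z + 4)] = 14*(-3*z^2 + 3*z - 1)/(2*z^3 - 3*z^2 + 2*z + 4)^2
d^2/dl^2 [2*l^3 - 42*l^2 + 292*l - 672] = 12*l - 84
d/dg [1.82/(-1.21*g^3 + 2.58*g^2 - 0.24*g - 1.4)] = (6.6066*g^2 - 9.3912*g + 0.4368)/(1.21*g^3 - 2.58*g^2 + 0.24*g + 1.4)^2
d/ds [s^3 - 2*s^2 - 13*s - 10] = 3*s^2 - 4*s - 13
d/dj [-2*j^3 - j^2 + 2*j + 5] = -6*j^2 - 2*j + 2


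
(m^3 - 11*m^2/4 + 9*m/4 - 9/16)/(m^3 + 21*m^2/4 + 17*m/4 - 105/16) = (4*m^2 - 8*m + 3)/(4*m^2 + 24*m + 35)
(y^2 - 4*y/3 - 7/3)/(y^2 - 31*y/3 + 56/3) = (y + 1)/(y - 8)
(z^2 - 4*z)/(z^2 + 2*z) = (z - 4)/(z + 2)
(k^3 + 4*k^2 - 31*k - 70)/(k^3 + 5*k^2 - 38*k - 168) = (k^2 - 3*k - 10)/(k^2 - 2*k - 24)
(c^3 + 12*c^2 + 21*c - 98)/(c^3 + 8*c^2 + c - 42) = (c + 7)/(c + 3)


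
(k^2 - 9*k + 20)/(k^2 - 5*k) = (k - 4)/k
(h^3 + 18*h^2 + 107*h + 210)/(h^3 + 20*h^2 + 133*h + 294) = (h + 5)/(h + 7)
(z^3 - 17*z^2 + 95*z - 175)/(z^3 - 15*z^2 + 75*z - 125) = (z - 7)/(z - 5)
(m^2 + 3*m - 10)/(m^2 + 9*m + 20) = (m - 2)/(m + 4)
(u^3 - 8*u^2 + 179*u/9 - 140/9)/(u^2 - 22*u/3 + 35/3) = (3*u^2 - 17*u + 20)/(3*(u - 5))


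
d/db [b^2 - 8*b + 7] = 2*b - 8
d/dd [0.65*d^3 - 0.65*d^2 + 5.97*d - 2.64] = 1.95*d^2 - 1.3*d + 5.97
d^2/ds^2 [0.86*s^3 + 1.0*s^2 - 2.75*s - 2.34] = 5.16*s + 2.0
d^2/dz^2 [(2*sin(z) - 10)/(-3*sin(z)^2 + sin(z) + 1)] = 2*(-9*sin(z)^5 + 177*sin(z)^4 - 45*sin(z)^3 - 204*sin(z)^2 + 102*sin(z) - 42)/(-3*sin(z)^2 + sin(z) + 1)^3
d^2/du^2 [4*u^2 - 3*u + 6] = 8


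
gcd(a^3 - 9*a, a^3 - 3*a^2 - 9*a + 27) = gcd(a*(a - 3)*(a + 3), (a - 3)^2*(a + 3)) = a^2 - 9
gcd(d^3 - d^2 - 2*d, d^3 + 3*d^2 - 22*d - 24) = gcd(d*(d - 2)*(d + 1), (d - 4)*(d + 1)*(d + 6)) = d + 1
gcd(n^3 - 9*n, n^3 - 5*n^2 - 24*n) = n^2 + 3*n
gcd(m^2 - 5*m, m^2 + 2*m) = m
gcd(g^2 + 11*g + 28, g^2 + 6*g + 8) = g + 4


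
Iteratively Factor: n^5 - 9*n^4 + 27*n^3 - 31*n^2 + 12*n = (n - 3)*(n^4 - 6*n^3 + 9*n^2 - 4*n) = n*(n - 3)*(n^3 - 6*n^2 + 9*n - 4) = n*(n - 3)*(n - 1)*(n^2 - 5*n + 4) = n*(n - 4)*(n - 3)*(n - 1)*(n - 1)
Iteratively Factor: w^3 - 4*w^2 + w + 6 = (w - 2)*(w^2 - 2*w - 3) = (w - 2)*(w + 1)*(w - 3)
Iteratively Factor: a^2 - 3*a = (a)*(a - 3)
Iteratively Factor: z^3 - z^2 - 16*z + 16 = (z - 4)*(z^2 + 3*z - 4) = (z - 4)*(z + 4)*(z - 1)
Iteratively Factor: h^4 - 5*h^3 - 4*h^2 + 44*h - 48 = (h - 2)*(h^3 - 3*h^2 - 10*h + 24) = (h - 4)*(h - 2)*(h^2 + h - 6) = (h - 4)*(h - 2)^2*(h + 3)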